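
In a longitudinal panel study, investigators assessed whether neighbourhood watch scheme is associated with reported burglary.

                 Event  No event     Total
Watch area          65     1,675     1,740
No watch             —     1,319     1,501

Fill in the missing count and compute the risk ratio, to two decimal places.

The missing cell is in the unexposed row: 1501 − 1319 = 182.
So a = 65, b = 1675, c = 182, d = 1319.
RR = [a/(a+b)] / [c/(c+d)] = (65/1740) / (182/1501) = 0.03736/0.12125 = 0.30809

0.31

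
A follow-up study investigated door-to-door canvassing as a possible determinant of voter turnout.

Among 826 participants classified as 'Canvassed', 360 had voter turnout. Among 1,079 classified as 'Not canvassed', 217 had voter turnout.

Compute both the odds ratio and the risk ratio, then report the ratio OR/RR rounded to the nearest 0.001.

From the description: a = 360, b = 466, c = 217, d = 862.
OR = (360·862)/(466·217) = 310320/101122 = 3.06877
Risk in exposed = 360/826 = 0.43584; risk in unexposed = 217/1079 = 0.20111; RR = 2.16713
OR/RR = 3.06877 / 2.16713 = 1.41605
The outcome is not rare, so the OR lies further from 1 than the RR.

1.416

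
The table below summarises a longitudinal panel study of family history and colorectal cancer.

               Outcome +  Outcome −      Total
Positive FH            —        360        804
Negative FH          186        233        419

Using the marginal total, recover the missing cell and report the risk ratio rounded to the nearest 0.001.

The missing cell is in the exposed row: 804 − 360 = 444.
So a = 444, b = 360, c = 186, d = 233.
RR = [a/(a+b)] / [c/(c+d)] = (444/804) / (186/419) = 0.55224/0.44391 = 1.24402

1.244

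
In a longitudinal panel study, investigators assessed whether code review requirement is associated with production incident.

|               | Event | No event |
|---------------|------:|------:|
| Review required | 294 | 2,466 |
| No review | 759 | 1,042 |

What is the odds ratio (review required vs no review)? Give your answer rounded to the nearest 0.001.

Cells: a = 294, b = 2466, c = 759, d = 1042.
OR = (a·d)/(b·c) = (294 × 1042) / (2466 × 759) = 306348 / 1871694 = 0.16367
Exposure is associated with lower odds of production incident (OR = 0.16 < 1).

0.164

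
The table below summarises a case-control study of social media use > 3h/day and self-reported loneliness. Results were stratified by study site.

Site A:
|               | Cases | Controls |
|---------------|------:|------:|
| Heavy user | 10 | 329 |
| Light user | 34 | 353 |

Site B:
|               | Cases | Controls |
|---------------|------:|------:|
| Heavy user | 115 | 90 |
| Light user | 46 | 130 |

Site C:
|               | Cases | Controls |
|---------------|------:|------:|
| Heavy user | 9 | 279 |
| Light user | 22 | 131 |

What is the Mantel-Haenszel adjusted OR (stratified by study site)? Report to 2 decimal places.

1.16

OR_MH = Σ(aᵢdᵢ/nᵢ) / Σ(bᵢcᵢ/nᵢ), where nᵢ is the stratum total.
Stratum 1 (Site A): n = 726; a·d/n = 10·353/726 = 4.8623; b·c/n = 329·34/726 = 15.4077
Stratum 2 (Site B): n = 381; a·d/n = 115·130/381 = 39.2388; b·c/n = 90·46/381 = 10.8661
Stratum 3 (Site C): n = 441; a·d/n = 9·131/441 = 2.6735; b·c/n = 279·22/441 = 13.9184
OR_MH = (4.8623 + 39.2388 + 2.6735) / (15.4077 + 10.8661 + 13.9184) = 46.7746 / 40.1922 = 1.16377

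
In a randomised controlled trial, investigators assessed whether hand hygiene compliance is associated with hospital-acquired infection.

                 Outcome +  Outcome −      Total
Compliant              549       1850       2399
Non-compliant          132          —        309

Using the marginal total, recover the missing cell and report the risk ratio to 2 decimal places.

0.54

The missing cell is in the unexposed row: 309 − 132 = 177.
So a = 549, b = 1850, c = 132, d = 177.
RR = [a/(a+b)] / [c/(c+d)] = (549/2399) / (132/309) = 0.22885/0.42718 = 0.53571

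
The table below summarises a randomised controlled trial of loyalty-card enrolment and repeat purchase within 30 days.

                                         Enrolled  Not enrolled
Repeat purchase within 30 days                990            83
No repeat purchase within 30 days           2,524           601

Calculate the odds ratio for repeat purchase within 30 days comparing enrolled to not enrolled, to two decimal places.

2.84

Reading the table with exposure as columns: a = 990 (Enrolled, case), b = 2524 (Enrolled, non-case), c = 83 (Not enrolled, case), d = 601.
OR = (a·d)/(b·c) = (990 × 601) / (2524 × 83) = 594990 / 209492 = 2.84016
The odds of repeat purchase within 30 days are about 2.84 times as high in the enrolled group.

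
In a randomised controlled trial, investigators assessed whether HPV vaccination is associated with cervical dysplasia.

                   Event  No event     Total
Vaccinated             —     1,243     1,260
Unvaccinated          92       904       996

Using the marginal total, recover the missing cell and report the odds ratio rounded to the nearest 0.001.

0.134

The missing cell is in the exposed row: 1260 − 1243 = 17.
So a = 17, b = 1243, c = 92, d = 904.
OR = (a·d)/(b·c) = (17 × 904) / (1243 × 92) = 15368 / 114356 = 0.13439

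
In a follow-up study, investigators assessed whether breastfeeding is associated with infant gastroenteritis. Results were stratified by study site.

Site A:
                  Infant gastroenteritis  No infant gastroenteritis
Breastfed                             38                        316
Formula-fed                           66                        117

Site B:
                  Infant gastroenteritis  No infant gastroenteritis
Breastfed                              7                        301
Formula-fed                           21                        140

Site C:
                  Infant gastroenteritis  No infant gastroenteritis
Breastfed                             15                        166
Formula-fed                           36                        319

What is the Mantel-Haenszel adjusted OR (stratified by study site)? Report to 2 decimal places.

OR_MH = Σ(aᵢdᵢ/nᵢ) / Σ(bᵢcᵢ/nᵢ), where nᵢ is the stratum total.
Stratum 1 (Site A): n = 537; a·d/n = 38·117/537 = 8.2793; b·c/n = 316·66/537 = 38.8380
Stratum 2 (Site B): n = 469; a·d/n = 7·140/469 = 2.0896; b·c/n = 301·21/469 = 13.4776
Stratum 3 (Site C): n = 536; a·d/n = 15·319/536 = 8.9272; b·c/n = 166·36/536 = 11.1493
OR_MH = (8.2793 + 2.0896 + 8.9272) / (38.8380 + 13.4776 + 11.1493) = 19.2961 / 63.4649 = 0.30404

0.30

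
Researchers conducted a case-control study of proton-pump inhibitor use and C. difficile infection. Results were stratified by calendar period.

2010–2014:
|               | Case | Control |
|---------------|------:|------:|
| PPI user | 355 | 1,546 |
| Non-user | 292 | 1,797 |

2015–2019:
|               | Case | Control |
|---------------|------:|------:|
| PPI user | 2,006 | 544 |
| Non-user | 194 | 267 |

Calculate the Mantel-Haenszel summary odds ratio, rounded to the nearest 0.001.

2.279

OR_MH = Σ(aᵢdᵢ/nᵢ) / Σ(bᵢcᵢ/nᵢ), where nᵢ is the stratum total.
Stratum 1 (2010–2014): n = 3990; a·d/n = 355·1797/3990 = 159.8835; b·c/n = 1546·292/3990 = 113.1409
Stratum 2 (2015–2019): n = 3011; a·d/n = 2006·267/3011 = 177.8818; b·c/n = 544·194/3011 = 35.0501
OR_MH = (159.8835 + 177.8818) / (113.1409 + 35.0501) = 337.7652 / 148.1910 = 2.27926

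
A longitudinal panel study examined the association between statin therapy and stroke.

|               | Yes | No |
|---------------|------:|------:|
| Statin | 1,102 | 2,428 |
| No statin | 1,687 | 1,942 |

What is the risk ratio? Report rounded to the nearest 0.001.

Cells: a = 1102, b = 2428, c = 1687, d = 1942.
Risk in exposed = 1102/3530 = 0.31218; risk in unexposed = 1687/3629 = 0.46487.
RR = 0.31218 / 0.46487 = 0.67155
The risk is 33% lower among the exposed than among the unexposed.

0.672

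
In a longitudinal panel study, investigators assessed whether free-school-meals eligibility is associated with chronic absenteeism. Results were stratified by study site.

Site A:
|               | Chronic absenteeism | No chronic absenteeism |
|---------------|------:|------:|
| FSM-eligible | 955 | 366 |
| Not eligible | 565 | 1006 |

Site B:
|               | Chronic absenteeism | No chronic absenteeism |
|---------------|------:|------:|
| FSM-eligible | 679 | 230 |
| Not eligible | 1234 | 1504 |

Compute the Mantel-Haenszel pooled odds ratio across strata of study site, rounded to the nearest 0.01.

4.10

OR_MH = Σ(aᵢdᵢ/nᵢ) / Σ(bᵢcᵢ/nᵢ), where nᵢ is the stratum total.
Stratum 1 (Site A): n = 2892; a·d/n = 955·1006/2892 = 332.2026; b·c/n = 366·565/2892 = 71.5041
Stratum 2 (Site B): n = 3647; a·d/n = 679·1504/3647 = 280.0154; b·c/n = 230·1234/3647 = 77.8229
OR_MH = (332.2026 + 280.0154) / (71.5041 + 77.8229) = 612.2180 / 149.3270 = 4.09985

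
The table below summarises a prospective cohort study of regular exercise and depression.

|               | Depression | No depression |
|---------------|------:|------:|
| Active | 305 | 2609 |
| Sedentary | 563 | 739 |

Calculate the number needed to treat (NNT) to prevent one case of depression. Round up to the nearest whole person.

4

Risk in treated group = 305/2914 = 0.10467; risk in control = 563/1302 = 0.43241.
Absolute risk reduction = 0.43241 − 0.10467 = 0.32774
NNT = 1 / ARR = 1 / 0.32774 = 3.051 → round up → 4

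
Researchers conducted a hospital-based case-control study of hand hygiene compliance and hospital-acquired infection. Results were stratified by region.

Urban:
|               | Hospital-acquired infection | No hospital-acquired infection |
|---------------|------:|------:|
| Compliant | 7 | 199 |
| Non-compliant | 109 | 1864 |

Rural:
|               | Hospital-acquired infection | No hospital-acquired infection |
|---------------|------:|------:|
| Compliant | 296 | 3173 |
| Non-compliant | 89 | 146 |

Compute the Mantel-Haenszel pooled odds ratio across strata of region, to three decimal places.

0.205

OR_MH = Σ(aᵢdᵢ/nᵢ) / Σ(bᵢcᵢ/nᵢ), where nᵢ is the stratum total.
Stratum 1 (Urban): n = 2179; a·d/n = 7·1864/2179 = 5.9881; b·c/n = 199·109/2179 = 9.9546
Stratum 2 (Rural): n = 3704; a·d/n = 296·146/3704 = 11.6674; b·c/n = 3173·89/3704 = 76.2411
OR_MH = (5.9881 + 11.6674) / (9.9546 + 76.2411) = 17.6555 / 86.1957 = 0.20483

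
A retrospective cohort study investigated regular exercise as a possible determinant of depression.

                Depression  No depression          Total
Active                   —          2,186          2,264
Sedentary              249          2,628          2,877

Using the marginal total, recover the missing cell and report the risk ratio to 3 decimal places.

0.398

The missing cell is in the exposed row: 2264 − 2186 = 78.
So a = 78, b = 2186, c = 249, d = 2628.
RR = [a/(a+b)] / [c/(c+d)] = (78/2264) / (249/2877) = 0.03445/0.08655 = 0.39807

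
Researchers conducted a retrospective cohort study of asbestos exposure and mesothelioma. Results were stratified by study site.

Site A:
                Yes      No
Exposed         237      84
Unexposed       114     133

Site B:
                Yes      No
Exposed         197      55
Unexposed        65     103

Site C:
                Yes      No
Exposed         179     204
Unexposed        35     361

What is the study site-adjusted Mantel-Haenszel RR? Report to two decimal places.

RR_MH = Σ(aᵢ·n₀ᵢ/nᵢ) / Σ(cᵢ·n₁ᵢ/nᵢ), with n₁ᵢ = aᵢ+bᵢ (exposed), n₀ᵢ = cᵢ+dᵢ (unexposed), nᵢ = n₁ᵢ+n₀ᵢ.
Stratum 1 (Site A): n₁ = 321, n₀ = 247, n = 568; a·n₀/n = 237·247/568 = 103.0616; c·n₁/n = 114·321/568 = 64.4261
Stratum 2 (Site B): n₁ = 252, n₀ = 168, n = 420; a·n₀/n = 197·168/420 = 78.8000; c·n₁/n = 65·252/420 = 39.0000
Stratum 3 (Site C): n₁ = 383, n₀ = 396, n = 779; a·n₀/n = 179·396/779 = 90.9936; c·n₁/n = 35·383/779 = 17.2080
RR_MH = (103.0616 + 78.8000 + 90.9936) / (64.4261 + 39.0000 + 17.2080) = 272.8552 / 120.6340 = 2.26184

2.26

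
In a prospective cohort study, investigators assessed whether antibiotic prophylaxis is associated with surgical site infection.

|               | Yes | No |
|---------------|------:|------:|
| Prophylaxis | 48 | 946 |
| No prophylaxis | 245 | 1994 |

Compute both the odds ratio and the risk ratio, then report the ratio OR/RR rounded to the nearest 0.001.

0.936

Cells: a = 48, b = 946, c = 245, d = 1994.
OR = (48·1994)/(946·245) = 95712/231770 = 0.41296
Risk in exposed = 48/994 = 0.04829; risk in unexposed = 245/2239 = 0.10942; RR = 0.44131
OR/RR = 0.41296 / 0.44131 = 0.93576
The outcome is not rare, so the OR lies further from 1 than the RR.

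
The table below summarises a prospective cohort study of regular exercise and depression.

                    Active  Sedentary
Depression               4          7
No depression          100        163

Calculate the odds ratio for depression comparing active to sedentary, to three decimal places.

Reading the table with exposure as columns: a = 4 (Active, case), b = 100 (Active, non-case), c = 7 (Sedentary, case), d = 163.
OR = (a·d)/(b·c) = (4 × 163) / (100 × 7) = 652 / 700 = 0.93143
Exposure is associated with lower odds of depression (OR = 0.93 < 1).

0.931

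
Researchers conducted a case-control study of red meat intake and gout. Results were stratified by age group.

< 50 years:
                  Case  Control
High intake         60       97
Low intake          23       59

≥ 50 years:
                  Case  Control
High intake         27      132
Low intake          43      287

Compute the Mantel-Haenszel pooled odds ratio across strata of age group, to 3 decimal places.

OR_MH = Σ(aᵢdᵢ/nᵢ) / Σ(bᵢcᵢ/nᵢ), where nᵢ is the stratum total.
Stratum 1 (< 50 years): n = 239; a·d/n = 60·59/239 = 14.8117; b·c/n = 97·23/239 = 9.3347
Stratum 2 (≥ 50 years): n = 489; a·d/n = 27·287/489 = 15.8466; b·c/n = 132·43/489 = 11.6074
OR_MH = (14.8117 + 15.8466) / (9.3347 + 11.6074) = 30.6583 / 20.9421 = 1.46396

1.464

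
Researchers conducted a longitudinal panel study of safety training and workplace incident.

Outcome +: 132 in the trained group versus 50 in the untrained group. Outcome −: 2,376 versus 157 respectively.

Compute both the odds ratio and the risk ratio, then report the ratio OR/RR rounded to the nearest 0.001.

From the description: a = 132, b = 2376, c = 50, d = 157.
OR = (132·157)/(2376·50) = 20724/118800 = 0.17444
Risk in exposed = 132/2508 = 0.05263; risk in unexposed = 50/207 = 0.24155; RR = 0.21789
OR/RR = 0.17444 / 0.21789 = 0.80059
The outcome is not rare, so the OR lies further from 1 than the RR.

0.801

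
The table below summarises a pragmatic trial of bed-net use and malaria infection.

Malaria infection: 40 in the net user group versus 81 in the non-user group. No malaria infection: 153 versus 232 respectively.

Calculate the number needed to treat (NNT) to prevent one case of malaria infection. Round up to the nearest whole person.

Risk in treated group = 40/193 = 0.20725; risk in control = 81/313 = 0.25879.
Absolute risk reduction = 0.25879 − 0.20725 = 0.05153
NNT = 1 / ARR = 1 / 0.05153 = 19.405 → round up → 20

20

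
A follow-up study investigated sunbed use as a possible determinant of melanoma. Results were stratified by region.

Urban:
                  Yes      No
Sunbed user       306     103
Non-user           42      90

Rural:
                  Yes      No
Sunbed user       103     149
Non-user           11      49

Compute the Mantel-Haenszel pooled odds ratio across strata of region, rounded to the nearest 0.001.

OR_MH = Σ(aᵢdᵢ/nᵢ) / Σ(bᵢcᵢ/nᵢ), where nᵢ is the stratum total.
Stratum 1 (Urban): n = 541; a·d/n = 306·90/541 = 50.9057; b·c/n = 103·42/541 = 7.9963
Stratum 2 (Rural): n = 312; a·d/n = 103·49/312 = 16.1763; b·c/n = 149·11/312 = 5.2532
OR_MH = (50.9057 + 16.1763) / (7.9963 + 5.2532) = 67.0820 / 13.2495 = 5.06298

5.063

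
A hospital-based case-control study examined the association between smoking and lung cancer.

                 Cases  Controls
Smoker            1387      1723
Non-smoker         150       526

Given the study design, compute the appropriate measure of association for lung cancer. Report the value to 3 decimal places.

Cells: a = 1387, b = 1723, c = 150, d = 526.
This is a hospital-based case-control study: participants were sampled on outcome status, so risks in the source population cannot be estimated directly — relative risk is not valid here. The odds ratio is the appropriate measure.
OR = (a·d)/(b·c) = (1387 × 526) / (1723 × 150) = 729562 / 258450 = 2.82284

2.823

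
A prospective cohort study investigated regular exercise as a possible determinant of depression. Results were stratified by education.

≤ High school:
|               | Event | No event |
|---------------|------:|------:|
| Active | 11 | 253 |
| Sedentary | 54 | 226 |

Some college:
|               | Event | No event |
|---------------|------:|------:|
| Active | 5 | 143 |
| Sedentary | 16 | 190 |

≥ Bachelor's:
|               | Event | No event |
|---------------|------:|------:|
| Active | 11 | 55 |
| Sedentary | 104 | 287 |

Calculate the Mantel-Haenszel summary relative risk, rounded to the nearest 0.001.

RR_MH = Σ(aᵢ·n₀ᵢ/nᵢ) / Σ(cᵢ·n₁ᵢ/nᵢ), with n₁ᵢ = aᵢ+bᵢ (exposed), n₀ᵢ = cᵢ+dᵢ (unexposed), nᵢ = n₁ᵢ+n₀ᵢ.
Stratum 1 (≤ High school): n₁ = 264, n₀ = 280, n = 544; a·n₀/n = 11·280/544 = 5.6618; c·n₁/n = 54·264/544 = 26.2059
Stratum 2 (Some college): n₁ = 148, n₀ = 206, n = 354; a·n₀/n = 5·206/354 = 2.9096; c·n₁/n = 16·148/354 = 6.6893
Stratum 3 (≥ Bachelor's): n₁ = 66, n₀ = 391, n = 457; a·n₀/n = 11·391/457 = 9.4114; c·n₁/n = 104·66/457 = 15.0197
RR_MH = (5.6618 + 2.9096 + 9.4114) / (26.2059 + 6.6893 + 15.0197) = 17.9827 / 47.9148 = 0.37531

0.375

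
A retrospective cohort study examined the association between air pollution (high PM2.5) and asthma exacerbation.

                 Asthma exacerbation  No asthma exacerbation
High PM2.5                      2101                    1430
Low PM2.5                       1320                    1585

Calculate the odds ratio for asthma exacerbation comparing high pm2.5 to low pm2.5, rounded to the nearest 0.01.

Cells: a = 2101, b = 1430, c = 1320, d = 1585.
OR = (a·d)/(b·c) = (2101 × 1585) / (1430 × 1320) = 3330085 / 1887600 = 1.76419
The odds of asthma exacerbation are about 1.76 times as high in the high pm2.5 group.

1.76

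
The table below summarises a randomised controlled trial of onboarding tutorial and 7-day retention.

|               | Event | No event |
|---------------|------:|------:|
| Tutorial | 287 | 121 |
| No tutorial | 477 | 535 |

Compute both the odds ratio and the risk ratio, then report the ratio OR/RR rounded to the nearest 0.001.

1.783

Cells: a = 287, b = 121, c = 477, d = 535.
OR = (287·535)/(121·477) = 153545/57717 = 2.66031
Risk in exposed = 287/408 = 0.70343; risk in unexposed = 477/1012 = 0.47134; RR = 1.49240
OR/RR = 2.66031 / 1.49240 = 1.78258
The outcome is not rare, so the OR lies further from 1 than the RR.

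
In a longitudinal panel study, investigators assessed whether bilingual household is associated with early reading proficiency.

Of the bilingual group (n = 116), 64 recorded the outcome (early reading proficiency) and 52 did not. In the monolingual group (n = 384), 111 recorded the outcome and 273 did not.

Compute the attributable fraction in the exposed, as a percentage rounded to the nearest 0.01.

From the description: a = 64, b = 52, c = 111, d = 273.
Risk in exposed = 64/116 = 0.55172; risk in unexposed = 111/384 = 0.28906.
RR = 0.55172/0.28906 = 1.90867
AR% = (RR − 1)/RR × 100 = (1.90867 − 1)/1.90867 × 100 = 47.6074%

47.61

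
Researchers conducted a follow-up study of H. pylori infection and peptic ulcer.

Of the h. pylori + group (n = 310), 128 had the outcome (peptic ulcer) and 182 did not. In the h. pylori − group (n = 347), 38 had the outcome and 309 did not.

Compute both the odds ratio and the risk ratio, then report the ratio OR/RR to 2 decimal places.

1.52

From the description: a = 128, b = 182, c = 38, d = 309.
OR = (128·309)/(182·38) = 39552/6916 = 5.71891
Risk in exposed = 128/310 = 0.41290; risk in unexposed = 38/347 = 0.10951; RR = 3.77046
OR/RR = 5.71891 / 3.77046 = 1.51677
The outcome is not rare, so the OR lies further from 1 than the RR.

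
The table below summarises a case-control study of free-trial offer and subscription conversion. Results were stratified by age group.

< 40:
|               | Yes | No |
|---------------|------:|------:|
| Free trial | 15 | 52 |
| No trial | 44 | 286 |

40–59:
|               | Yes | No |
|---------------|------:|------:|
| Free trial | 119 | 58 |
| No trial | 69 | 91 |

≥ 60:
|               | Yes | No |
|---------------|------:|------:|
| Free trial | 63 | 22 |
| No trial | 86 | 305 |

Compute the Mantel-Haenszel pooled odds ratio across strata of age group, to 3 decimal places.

3.854

OR_MH = Σ(aᵢdᵢ/nᵢ) / Σ(bᵢcᵢ/nᵢ), where nᵢ is the stratum total.
Stratum 1 (< 40): n = 397; a·d/n = 15·286/397 = 10.8060; b·c/n = 52·44/397 = 5.7632
Stratum 2 (40–59): n = 337; a·d/n = 119·91/337 = 32.1335; b·c/n = 58·69/337 = 11.8754
Stratum 3 (≥ 60): n = 476; a·d/n = 63·305/476 = 40.3676; b·c/n = 22·86/476 = 3.9748
OR_MH = (10.8060 + 32.1335 + 40.3676) / (5.7632 + 11.8754 + 3.9748) = 83.3072 / 21.6134 = 3.85443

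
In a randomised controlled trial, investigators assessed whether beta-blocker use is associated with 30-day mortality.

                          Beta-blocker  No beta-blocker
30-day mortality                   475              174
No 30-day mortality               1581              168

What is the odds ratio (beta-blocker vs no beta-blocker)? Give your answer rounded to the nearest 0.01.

Reading the table with exposure as columns: a = 475 (Beta-blocker, case), b = 1581 (Beta-blocker, non-case), c = 174 (No beta-blocker, case), d = 168.
OR = (a·d)/(b·c) = (475 × 168) / (1581 × 174) = 79800 / 275094 = 0.29008
Exposure is associated with lower odds of 30-day mortality (OR = 0.29 < 1).

0.29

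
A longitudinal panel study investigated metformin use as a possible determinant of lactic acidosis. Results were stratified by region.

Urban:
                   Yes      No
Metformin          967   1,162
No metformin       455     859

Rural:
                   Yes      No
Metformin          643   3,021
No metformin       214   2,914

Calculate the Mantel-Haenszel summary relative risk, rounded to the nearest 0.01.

1.68

RR_MH = Σ(aᵢ·n₀ᵢ/nᵢ) / Σ(cᵢ·n₁ᵢ/nᵢ), with n₁ᵢ = aᵢ+bᵢ (exposed), n₀ᵢ = cᵢ+dᵢ (unexposed), nᵢ = n₁ᵢ+n₀ᵢ.
Stratum 1 (Urban): n₁ = 2129, n₀ = 1314, n = 3443; a·n₀/n = 967·1314/3443 = 369.0497; c·n₁/n = 455·2129/3443 = 281.3520
Stratum 2 (Rural): n₁ = 3664, n₀ = 3128, n = 6792; a·n₀/n = 643·3128/6792 = 296.1284; c·n₁/n = 214·3664/6792 = 115.4441
RR_MH = (369.0497 + 296.1284) / (281.3520 + 115.4441) = 665.1781 / 396.7961 = 1.67637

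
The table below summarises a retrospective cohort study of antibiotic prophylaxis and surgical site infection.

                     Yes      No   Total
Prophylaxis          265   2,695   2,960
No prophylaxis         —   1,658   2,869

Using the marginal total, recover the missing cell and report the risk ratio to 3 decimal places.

0.212

The missing cell is in the unexposed row: 2869 − 1658 = 1211.
So a = 265, b = 2695, c = 1211, d = 1658.
RR = [a/(a+b)] / [c/(c+d)] = (265/2960) / (1211/2869) = 0.08953/0.42210 = 0.21210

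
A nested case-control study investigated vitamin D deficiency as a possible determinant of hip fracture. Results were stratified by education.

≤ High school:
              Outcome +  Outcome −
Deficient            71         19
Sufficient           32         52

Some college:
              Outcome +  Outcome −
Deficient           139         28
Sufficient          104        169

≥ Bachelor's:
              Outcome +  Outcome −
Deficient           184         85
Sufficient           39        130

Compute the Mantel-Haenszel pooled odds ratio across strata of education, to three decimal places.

7.308

OR_MH = Σ(aᵢdᵢ/nᵢ) / Σ(bᵢcᵢ/nᵢ), where nᵢ is the stratum total.
Stratum 1 (≤ High school): n = 174; a·d/n = 71·52/174 = 21.2184; b·c/n = 19·32/174 = 3.4943
Stratum 2 (Some college): n = 440; a·d/n = 139·169/440 = 53.3886; b·c/n = 28·104/440 = 6.6182
Stratum 3 (≥ Bachelor's): n = 438; a·d/n = 184·130/438 = 54.6119; b·c/n = 85·39/438 = 7.5685
OR_MH = (21.2184 + 53.3886 + 54.6119) / (3.4943 + 6.6182 + 7.5685) = 129.2189 / 17.6809 = 7.30838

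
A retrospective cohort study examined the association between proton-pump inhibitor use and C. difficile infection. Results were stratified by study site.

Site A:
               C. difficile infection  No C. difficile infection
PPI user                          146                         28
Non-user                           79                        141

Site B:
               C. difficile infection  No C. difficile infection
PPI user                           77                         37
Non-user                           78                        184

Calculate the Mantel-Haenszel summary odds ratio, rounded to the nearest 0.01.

6.77

OR_MH = Σ(aᵢdᵢ/nᵢ) / Σ(bᵢcᵢ/nᵢ), where nᵢ is the stratum total.
Stratum 1 (Site A): n = 394; a·d/n = 146·141/394 = 52.2487; b·c/n = 28·79/394 = 5.6142
Stratum 2 (Site B): n = 376; a·d/n = 77·184/376 = 37.6809; b·c/n = 37·78/376 = 7.6755
OR_MH = (52.2487 + 37.6809) / (5.6142 + 7.6755) = 89.9296 / 13.2897 = 6.76684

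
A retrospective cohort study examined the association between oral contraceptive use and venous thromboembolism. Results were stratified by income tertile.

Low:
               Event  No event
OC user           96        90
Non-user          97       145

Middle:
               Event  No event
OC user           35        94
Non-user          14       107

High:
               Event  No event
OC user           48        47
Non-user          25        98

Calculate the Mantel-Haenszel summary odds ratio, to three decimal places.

OR_MH = Σ(aᵢdᵢ/nᵢ) / Σ(bᵢcᵢ/nᵢ), where nᵢ is the stratum total.
Stratum 1 (Low): n = 428; a·d/n = 96·145/428 = 32.5234; b·c/n = 90·97/428 = 20.3972
Stratum 2 (Middle): n = 250; a·d/n = 35·107/250 = 14.9800; b·c/n = 94·14/250 = 5.2640
Stratum 3 (High): n = 218; a·d/n = 48·98/218 = 21.5780; b·c/n = 47·25/218 = 5.3899
OR_MH = (32.5234 + 14.9800 + 21.5780) / (20.3972 + 5.2640 + 5.3899) = 69.0813 / 31.0511 = 2.22476

2.225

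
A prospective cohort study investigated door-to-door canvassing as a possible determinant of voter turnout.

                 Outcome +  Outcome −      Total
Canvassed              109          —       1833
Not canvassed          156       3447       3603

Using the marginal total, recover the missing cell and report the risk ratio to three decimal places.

1.373

The missing cell is in the exposed row: 1833 − 109 = 1724.
So a = 109, b = 1724, c = 156, d = 3447.
RR = [a/(a+b)] / [c/(c+d)] = (109/1833) / (156/3603) = 0.05947/0.04330 = 1.37342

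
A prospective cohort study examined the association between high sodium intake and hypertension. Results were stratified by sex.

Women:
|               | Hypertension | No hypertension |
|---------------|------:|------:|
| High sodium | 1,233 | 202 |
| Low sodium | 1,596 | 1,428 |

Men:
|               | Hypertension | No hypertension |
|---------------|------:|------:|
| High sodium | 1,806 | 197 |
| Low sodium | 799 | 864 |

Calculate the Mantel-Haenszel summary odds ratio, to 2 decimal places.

7.12

OR_MH = Σ(aᵢdᵢ/nᵢ) / Σ(bᵢcᵢ/nᵢ), where nᵢ is the stratum total.
Stratum 1 (Women): n = 4459; a·d/n = 1233·1428/4459 = 394.8697; b·c/n = 202·1596/4459 = 72.3014
Stratum 2 (Men): n = 3666; a·d/n = 1806·864/3666 = 425.6367; b·c/n = 197·799/3666 = 42.9359
OR_MH = (394.8697 + 425.6367) / (72.3014 + 42.9359) = 820.5064 / 115.2373 = 7.12015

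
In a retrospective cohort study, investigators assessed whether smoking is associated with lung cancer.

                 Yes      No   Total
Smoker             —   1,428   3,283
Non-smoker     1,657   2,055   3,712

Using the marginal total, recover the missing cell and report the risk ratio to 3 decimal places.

The missing cell is in the exposed row: 3283 − 1428 = 1855.
So a = 1855, b = 1428, c = 1657, d = 2055.
RR = [a/(a+b)] / [c/(c+d)] = (1855/3283) / (1657/3712) = 0.56503/0.44639 = 1.26578

1.266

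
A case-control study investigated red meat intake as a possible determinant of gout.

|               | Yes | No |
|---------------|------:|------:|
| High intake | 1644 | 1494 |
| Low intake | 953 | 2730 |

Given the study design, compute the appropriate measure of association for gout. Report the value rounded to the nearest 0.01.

3.15

Cells: a = 1644, b = 1494, c = 953, d = 2730.
This is a case-control study: participants were sampled on outcome status, so risks in the source population cannot be estimated directly — relative risk is not valid here. The odds ratio is the appropriate measure.
OR = (a·d)/(b·c) = (1644 × 2730) / (1494 × 953) = 4488120 / 1423782 = 3.15225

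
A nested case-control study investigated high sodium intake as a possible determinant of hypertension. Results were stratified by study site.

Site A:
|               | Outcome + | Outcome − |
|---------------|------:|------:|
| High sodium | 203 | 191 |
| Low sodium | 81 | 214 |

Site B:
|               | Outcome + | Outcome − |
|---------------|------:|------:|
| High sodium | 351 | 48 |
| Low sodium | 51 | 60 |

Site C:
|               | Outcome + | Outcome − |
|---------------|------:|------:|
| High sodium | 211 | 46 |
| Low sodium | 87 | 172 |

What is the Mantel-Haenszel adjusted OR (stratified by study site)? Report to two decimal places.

OR_MH = Σ(aᵢdᵢ/nᵢ) / Σ(bᵢcᵢ/nᵢ), where nᵢ is the stratum total.
Stratum 1 (Site A): n = 689; a·d/n = 203·214/689 = 63.0508; b·c/n = 191·81/689 = 22.4543
Stratum 2 (Site B): n = 510; a·d/n = 351·60/510 = 41.2941; b·c/n = 48·51/510 = 4.8000
Stratum 3 (Site C): n = 516; a·d/n = 211·172/516 = 70.3333; b·c/n = 46·87/516 = 7.7558
OR_MH = (63.0508 + 41.2941 + 70.3333) / (22.4543 + 4.8000 + 7.7558) = 174.6782 / 35.0101 = 4.98937

4.99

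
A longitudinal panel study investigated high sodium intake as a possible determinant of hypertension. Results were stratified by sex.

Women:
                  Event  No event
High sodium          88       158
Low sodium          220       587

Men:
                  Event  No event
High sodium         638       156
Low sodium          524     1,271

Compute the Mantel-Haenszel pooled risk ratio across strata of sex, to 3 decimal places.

RR_MH = Σ(aᵢ·n₀ᵢ/nᵢ) / Σ(cᵢ·n₁ᵢ/nᵢ), with n₁ᵢ = aᵢ+bᵢ (exposed), n₀ᵢ = cᵢ+dᵢ (unexposed), nᵢ = n₁ᵢ+n₀ᵢ.
Stratum 1 (Women): n₁ = 246, n₀ = 807, n = 1053; a·n₀/n = 88·807/1053 = 67.4416; c·n₁/n = 220·246/1053 = 51.3960
Stratum 2 (Men): n₁ = 794, n₀ = 1795, n = 2589; a·n₀/n = 638·1795/2589 = 442.3368; c·n₁/n = 524·794/2589 = 160.7014
RR_MH = (67.4416 + 442.3368) / (51.3960 + 160.7014) = 509.7784 / 212.0974 = 2.40351

2.404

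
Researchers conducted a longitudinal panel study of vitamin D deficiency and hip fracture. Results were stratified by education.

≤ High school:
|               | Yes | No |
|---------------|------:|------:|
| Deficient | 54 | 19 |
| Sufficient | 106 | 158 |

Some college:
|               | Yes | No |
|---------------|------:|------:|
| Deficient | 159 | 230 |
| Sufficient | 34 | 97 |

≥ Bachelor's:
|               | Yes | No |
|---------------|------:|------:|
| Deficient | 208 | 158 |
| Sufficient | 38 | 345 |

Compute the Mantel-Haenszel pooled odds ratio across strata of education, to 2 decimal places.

5.19

OR_MH = Σ(aᵢdᵢ/nᵢ) / Σ(bᵢcᵢ/nᵢ), where nᵢ is the stratum total.
Stratum 1 (≤ High school): n = 337; a·d/n = 54·158/337 = 25.3175; b·c/n = 19·106/337 = 5.9763
Stratum 2 (Some college): n = 520; a·d/n = 159·97/520 = 29.6596; b·c/n = 230·34/520 = 15.0385
Stratum 3 (≥ Bachelor's): n = 749; a·d/n = 208·345/749 = 95.8077; b·c/n = 158·38/749 = 8.0160
OR_MH = (25.3175 + 29.6596 + 95.8077) / (5.9763 + 15.0385 + 8.0160) = 150.7849 / 29.0307 = 5.19397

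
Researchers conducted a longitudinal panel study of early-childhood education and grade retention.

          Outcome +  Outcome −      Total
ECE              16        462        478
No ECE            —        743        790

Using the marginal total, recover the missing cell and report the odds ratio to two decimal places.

0.55

The missing cell is in the unexposed row: 790 − 743 = 47.
So a = 16, b = 462, c = 47, d = 743.
OR = (a·d)/(b·c) = (16 × 743) / (462 × 47) = 11888 / 21714 = 0.54748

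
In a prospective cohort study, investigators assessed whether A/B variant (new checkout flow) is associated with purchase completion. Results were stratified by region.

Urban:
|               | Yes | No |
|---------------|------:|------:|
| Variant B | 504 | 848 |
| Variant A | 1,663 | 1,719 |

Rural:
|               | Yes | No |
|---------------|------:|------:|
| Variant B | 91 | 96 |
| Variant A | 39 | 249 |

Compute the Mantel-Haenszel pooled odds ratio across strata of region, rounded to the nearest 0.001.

OR_MH = Σ(aᵢdᵢ/nᵢ) / Σ(bᵢcᵢ/nᵢ), where nᵢ is the stratum total.
Stratum 1 (Urban): n = 4734; a·d/n = 504·1719/4734 = 183.0114; b·c/n = 848·1663/4734 = 297.8927
Stratum 2 (Rural): n = 475; a·d/n = 91·249/475 = 47.7032; b·c/n = 96·39/475 = 7.8821
OR_MH = (183.0114 + 47.7032) / (297.8927 + 7.8821) = 230.7146 / 305.7748 = 0.75452

0.755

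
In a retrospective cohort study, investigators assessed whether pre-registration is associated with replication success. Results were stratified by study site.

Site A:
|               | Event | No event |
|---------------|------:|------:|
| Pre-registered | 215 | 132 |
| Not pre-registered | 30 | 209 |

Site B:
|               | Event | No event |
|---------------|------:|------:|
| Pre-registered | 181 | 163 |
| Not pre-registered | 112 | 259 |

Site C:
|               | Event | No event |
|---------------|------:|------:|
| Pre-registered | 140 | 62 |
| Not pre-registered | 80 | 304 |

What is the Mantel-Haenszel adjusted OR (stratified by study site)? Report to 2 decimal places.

OR_MH = Σ(aᵢdᵢ/nᵢ) / Σ(bᵢcᵢ/nᵢ), where nᵢ is the stratum total.
Stratum 1 (Site A): n = 586; a·d/n = 215·209/586 = 76.6809; b·c/n = 132·30/586 = 6.7577
Stratum 2 (Site B): n = 715; a·d/n = 181·259/715 = 65.5650; b·c/n = 163·112/715 = 25.5329
Stratum 3 (Site C): n = 586; a·d/n = 140·304/586 = 72.6280; b·c/n = 62·80/586 = 8.4642
OR_MH = (76.6809 + 65.5650 + 72.6280) / (6.7577 + 25.5329 + 8.4642) = 214.8739 / 40.7547 = 5.27237

5.27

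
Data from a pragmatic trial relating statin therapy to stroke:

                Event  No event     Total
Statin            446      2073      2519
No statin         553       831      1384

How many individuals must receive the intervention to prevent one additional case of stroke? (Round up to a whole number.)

Risk in treated group = 446/2519 = 0.17705; risk in control = 553/1384 = 0.39957.
Absolute risk reduction = 0.39957 − 0.17705 = 0.22251
NNT = 1 / ARR = 1 / 0.22251 = 4.494 → round up → 5

5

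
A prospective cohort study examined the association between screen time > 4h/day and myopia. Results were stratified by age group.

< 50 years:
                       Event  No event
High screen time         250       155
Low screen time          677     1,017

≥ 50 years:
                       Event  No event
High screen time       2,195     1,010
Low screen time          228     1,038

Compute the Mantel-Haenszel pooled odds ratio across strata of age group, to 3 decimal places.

6.214

OR_MH = Σ(aᵢdᵢ/nᵢ) / Σ(bᵢcᵢ/nᵢ), where nᵢ is the stratum total.
Stratum 1 (< 50 years): n = 2099; a·d/n = 250·1017/2099 = 121.1291; b·c/n = 155·677/2099 = 49.9929
Stratum 2 (≥ 50 years): n = 4471; a·d/n = 2195·1038/4471 = 509.5974; b·c/n = 1010·228/4471 = 51.5053
OR_MH = (121.1291 + 509.5974) / (49.9929 + 51.5053) = 630.7265 / 101.4981 = 6.21417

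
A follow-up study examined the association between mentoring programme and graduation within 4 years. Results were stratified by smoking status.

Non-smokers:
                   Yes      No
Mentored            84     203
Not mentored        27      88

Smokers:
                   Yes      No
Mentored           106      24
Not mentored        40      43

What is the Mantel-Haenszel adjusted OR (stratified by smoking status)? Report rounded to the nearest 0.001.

2.193

OR_MH = Σ(aᵢdᵢ/nᵢ) / Σ(bᵢcᵢ/nᵢ), where nᵢ is the stratum total.
Stratum 1 (Non-smokers): n = 402; a·d/n = 84·88/402 = 18.3881; b·c/n = 203·27/402 = 13.6343
Stratum 2 (Smokers): n = 213; a·d/n = 106·43/213 = 21.3991; b·c/n = 24·40/213 = 4.5070
OR_MH = (18.3881 + 21.3991) / (13.6343 + 4.5070) = 39.7871 / 18.1414 = 2.19317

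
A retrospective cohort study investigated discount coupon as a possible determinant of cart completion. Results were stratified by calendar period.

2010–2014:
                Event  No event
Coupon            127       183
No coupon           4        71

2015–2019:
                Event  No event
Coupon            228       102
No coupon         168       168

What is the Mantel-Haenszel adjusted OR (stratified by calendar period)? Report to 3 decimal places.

2.929

OR_MH = Σ(aᵢdᵢ/nᵢ) / Σ(bᵢcᵢ/nᵢ), where nᵢ is the stratum total.
Stratum 1 (2010–2014): n = 385; a·d/n = 127·71/385 = 23.4208; b·c/n = 183·4/385 = 1.9013
Stratum 2 (2015–2019): n = 666; a·d/n = 228·168/666 = 57.5135; b·c/n = 102·168/666 = 25.7297
OR_MH = (23.4208 + 57.5135) / (1.9013 + 25.7297) = 80.9343 / 27.6310 = 2.92911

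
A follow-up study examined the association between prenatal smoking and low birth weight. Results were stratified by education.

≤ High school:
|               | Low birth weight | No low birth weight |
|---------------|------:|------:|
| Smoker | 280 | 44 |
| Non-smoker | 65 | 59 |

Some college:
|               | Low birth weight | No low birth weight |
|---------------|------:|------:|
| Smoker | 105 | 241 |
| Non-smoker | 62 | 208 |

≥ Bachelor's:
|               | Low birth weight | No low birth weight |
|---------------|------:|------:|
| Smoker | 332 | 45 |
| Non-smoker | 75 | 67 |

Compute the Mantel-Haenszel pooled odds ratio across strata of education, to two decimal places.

OR_MH = Σ(aᵢdᵢ/nᵢ) / Σ(bᵢcᵢ/nᵢ), where nᵢ is the stratum total.
Stratum 1 (≤ High school): n = 448; a·d/n = 280·59/448 = 36.8750; b·c/n = 44·65/448 = 6.3839
Stratum 2 (Some college): n = 616; a·d/n = 105·208/616 = 35.4545; b·c/n = 241·62/616 = 24.2565
Stratum 3 (≥ Bachelor's): n = 519; a·d/n = 332·67/519 = 42.8593; b·c/n = 45·75/519 = 6.5029
OR_MH = (36.8750 + 35.4545 + 42.8593) / (6.3839 + 24.2565 + 6.5029) = 115.1889 / 37.1433 = 3.10120

3.10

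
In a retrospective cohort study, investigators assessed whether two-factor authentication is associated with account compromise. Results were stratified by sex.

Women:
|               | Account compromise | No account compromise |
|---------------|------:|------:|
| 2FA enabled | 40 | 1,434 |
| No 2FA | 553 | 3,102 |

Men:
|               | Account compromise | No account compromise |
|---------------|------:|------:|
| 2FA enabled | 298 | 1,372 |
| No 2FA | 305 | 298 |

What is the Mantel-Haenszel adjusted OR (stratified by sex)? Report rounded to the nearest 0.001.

0.187

OR_MH = Σ(aᵢdᵢ/nᵢ) / Σ(bᵢcᵢ/nᵢ), where nᵢ is the stratum total.
Stratum 1 (Women): n = 5129; a·d/n = 40·3102/5129 = 24.1919; b·c/n = 1434·553/5129 = 154.6114
Stratum 2 (Men): n = 2273; a·d/n = 298·298/2273 = 39.0691; b·c/n = 1372·305/2273 = 184.1003
OR_MH = (24.1919 + 39.0691) / (154.6114 + 184.1003) = 63.2609 / 338.7117 = 0.18677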